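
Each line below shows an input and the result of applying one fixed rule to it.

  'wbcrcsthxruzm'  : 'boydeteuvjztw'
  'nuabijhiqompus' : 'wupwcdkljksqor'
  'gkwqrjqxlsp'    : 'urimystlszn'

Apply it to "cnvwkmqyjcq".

Rule — shift every letter 2 places forward in the alphabet (wrapping around), then move the last 2 characters to the front (rotate right by 2).
"cnvwkmqyjcq" → "epxymosales" → "esepxymosal".

esepxymosal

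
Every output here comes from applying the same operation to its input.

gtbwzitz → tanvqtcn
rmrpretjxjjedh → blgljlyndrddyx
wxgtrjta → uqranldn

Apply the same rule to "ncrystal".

fhwlsmnu

Each output is the input with this applied: shift every letter 6 places backward in the alphabet (wrapping around), then move the last character to the front.
Working it through for "ncrystal": intermediate "hwlsmnuf", final "fhwlsmnu".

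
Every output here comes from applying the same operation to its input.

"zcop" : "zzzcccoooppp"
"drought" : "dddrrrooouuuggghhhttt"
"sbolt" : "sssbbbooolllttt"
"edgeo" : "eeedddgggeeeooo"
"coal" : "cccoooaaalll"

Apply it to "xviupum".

xxxvvviiiuuupppuuummm

Each output is the input with this applied: repeat every character 3 times.
Doing the same to "xviupum": "xxxvvviiiuuupppuuummm".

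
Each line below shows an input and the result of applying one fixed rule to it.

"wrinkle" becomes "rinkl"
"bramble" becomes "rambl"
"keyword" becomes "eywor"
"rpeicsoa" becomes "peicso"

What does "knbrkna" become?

The rule is to move the last character to the front, then delete the first 2 characters.
On "knbrkna": the first step gives "aknbrkn", and the second then gives "nbrkn".

nbrkn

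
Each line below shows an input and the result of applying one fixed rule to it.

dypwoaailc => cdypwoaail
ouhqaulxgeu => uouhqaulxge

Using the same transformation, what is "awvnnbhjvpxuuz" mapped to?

The transformation: move the last character to the front.
For "awvnnbhjvpxuuz" the result is "zawvnnbhjvpxuu".

zawvnnbhjvpxuu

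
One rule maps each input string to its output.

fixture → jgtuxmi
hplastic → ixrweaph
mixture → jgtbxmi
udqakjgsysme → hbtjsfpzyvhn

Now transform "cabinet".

Each output is the input with this applied: move the last 3 characters to the front (rotate right by 3), then shift every letter 11 places backward in the alphabet (wrapping around).
"cabinet" → "netcabi" → "ctirpqx".

ctirpqx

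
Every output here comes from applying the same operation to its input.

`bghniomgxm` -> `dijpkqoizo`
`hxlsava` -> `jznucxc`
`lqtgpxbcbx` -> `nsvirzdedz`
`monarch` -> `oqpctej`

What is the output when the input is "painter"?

rckpvgt

In each case the input is transformed by: shift every letter 2 places forward in the alphabet (wrapping around).
So "painter" becomes "rckpvgt".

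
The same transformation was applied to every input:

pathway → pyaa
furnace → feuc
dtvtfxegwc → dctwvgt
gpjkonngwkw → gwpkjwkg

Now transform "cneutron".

cnnoe

The pattern: take characters alternately from the front and the back (1st, last, 2nd, 2nd-last, ...), then delete the last 3 characters.
Working it through for "cneutron": intermediate "cnnoerut", final "cnnoe".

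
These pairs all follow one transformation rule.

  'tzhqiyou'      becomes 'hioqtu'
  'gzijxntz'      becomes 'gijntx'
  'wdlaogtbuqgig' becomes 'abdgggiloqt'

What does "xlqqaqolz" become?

The pattern: sort the characters into alphabetical order, then delete the last 2 characters.
Working it through for "xlqqaqolz": intermediate "alloqqqxz", final "alloqqq".

alloqqq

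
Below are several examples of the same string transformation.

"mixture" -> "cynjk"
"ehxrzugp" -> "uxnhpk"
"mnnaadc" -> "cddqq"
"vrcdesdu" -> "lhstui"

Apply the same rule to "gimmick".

wyccy

What's happening: delete the last 2 characters, then shift every letter 10 places backward in the alphabet (wrapping around).
Starting from "gimmick": after the first operation, "gimmi"; after the second, "wyccy".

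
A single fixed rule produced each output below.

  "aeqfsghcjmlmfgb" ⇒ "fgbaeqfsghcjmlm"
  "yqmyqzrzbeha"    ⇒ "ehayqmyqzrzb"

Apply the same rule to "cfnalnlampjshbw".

Looking at the pairs, the operation is to move the last 3 characters to the front (rotate right by 3).
Applying that to "cfnalnlampjshbw" gives "hbwcfnalnlampjs".

hbwcfnalnlampjs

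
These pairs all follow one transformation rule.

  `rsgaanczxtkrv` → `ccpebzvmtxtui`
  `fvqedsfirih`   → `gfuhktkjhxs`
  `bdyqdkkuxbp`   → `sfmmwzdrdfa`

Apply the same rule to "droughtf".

The pattern: move the first 3 characters to the end (rotate left by 3), then shift every letter 2 places forward in the alphabet (wrapping around).
Starting from "droughtf": after the first operation, "ughtfdro"; after the second, "wijvhftq".

wijvhftq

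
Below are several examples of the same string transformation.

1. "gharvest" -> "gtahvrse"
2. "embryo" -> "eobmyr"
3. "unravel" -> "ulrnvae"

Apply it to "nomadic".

ncmodai

Rule — move the last character to the front, then swap each adjacent pair of characters (1↔2, 3↔4, ...).
Applying both steps to "nomadic": "cnomadi", then "ncmodai".
(Check on "unravel": → "lunrave" → "ulrnvae" ✓)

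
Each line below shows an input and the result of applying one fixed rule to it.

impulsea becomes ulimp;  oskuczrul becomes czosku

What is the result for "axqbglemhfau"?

Rule — delete the last 3 characters, then move the last 2 characters to the front (rotate right by 2).
Starting from "axqbglemhfau": after the first operation, "axqbglemh"; after the second, "mhaxqbgle".
(Check on "oskuczrul": → "oskucz" → "czosku" ✓)

mhaxqbgle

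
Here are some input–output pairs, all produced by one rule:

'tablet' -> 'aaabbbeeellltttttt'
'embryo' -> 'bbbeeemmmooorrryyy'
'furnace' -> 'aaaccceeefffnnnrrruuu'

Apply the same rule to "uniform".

fffiiimmmnnnooorrruuu

In each case the input is transformed by: sort the characters into alphabetical order, then repeat every character 3 times.
For "uniform" the result is "fffiiimmmnnnooorrruuu".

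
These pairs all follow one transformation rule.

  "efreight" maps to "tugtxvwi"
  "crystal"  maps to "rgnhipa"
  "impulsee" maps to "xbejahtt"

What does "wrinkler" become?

The pattern: shift every letter 11 places backward in the alphabet (wrapping around).
Applying that to "wrinkler" gives "lgxczatg".

lgxczatg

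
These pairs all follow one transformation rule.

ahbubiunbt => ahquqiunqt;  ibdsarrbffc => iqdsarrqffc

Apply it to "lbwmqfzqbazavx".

Looking at the pairs, the operation is to replace every "b" with "q".
So "lbwmqfzqbazavx" becomes "lqwmqfzqqazavx".

lqwmqfzqqazavx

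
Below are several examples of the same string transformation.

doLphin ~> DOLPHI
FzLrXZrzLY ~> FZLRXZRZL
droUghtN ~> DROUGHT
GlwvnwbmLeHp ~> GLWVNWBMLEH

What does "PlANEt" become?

In each case the input is transformed by: delete the last character, then convert every letter to uppercase.
For "PlANEt", step one produces "PlANE"; step two turns that into "PLANE".

PLANE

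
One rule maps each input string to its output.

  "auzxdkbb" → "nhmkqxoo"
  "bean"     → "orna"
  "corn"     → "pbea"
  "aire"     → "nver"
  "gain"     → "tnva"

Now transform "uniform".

In each case the input is transformed by: shift every letter 13 places forward in the alphabet (wrapping around) — i.e. ROT13.
On "uniform" that produces "havsbez".

havsbez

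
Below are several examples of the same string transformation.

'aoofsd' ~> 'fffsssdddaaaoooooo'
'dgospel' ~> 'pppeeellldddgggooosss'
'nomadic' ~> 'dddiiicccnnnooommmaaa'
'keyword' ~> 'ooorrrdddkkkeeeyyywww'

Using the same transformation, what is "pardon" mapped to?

dddooonnnpppaaarrr

What's happening: move the last 3 characters to the front (rotate right by 3), then repeat every character 3 times.
Applying both steps to "pardon": "donpar", then "dddooonnnpppaaarrr".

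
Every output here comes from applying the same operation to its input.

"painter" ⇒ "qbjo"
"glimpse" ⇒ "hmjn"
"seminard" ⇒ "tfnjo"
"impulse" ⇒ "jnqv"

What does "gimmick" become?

In each case the input is transformed by: delete the last 3 characters, then shift every letter 1 place forward in the alphabet (wrapping around).
"gimmick" → "gimm" → "hjnn".

hjnn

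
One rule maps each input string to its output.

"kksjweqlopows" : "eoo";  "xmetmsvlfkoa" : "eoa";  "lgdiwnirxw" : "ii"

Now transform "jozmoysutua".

What's happening: keep only the vowels.
Doing the same to "jozmoysutua": "oouua".

oouua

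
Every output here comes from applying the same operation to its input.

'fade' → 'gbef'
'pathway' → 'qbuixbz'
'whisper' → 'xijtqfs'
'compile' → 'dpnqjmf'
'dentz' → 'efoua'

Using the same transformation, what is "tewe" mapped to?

What's happening: shift every letter 1 place forward in the alphabet (wrapping around).
For "tewe" the result is "ufxf".

ufxf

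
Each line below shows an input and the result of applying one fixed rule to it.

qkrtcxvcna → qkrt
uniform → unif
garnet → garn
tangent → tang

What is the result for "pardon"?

pard

Each output is the input with this applied: keep only the first 4 characters.
For "pardon" the result is "pard".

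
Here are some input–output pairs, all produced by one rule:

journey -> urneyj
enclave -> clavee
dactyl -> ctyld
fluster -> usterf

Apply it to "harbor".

Looking at the pairs, the operation is to move the first character to the end, then delete the first character.
"harbor" → "arborh" → "rborh".
(Check on "dactyl": → "actyld" → "ctyld" ✓)

rborh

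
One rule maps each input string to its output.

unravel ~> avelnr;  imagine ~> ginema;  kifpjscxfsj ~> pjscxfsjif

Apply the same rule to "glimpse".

Looking at the pairs, the operation is to delete the first character, then move the first 2 characters to the end (rotate left by 2).
Applying both steps to "glimpse": "limpse", then "mpseli".
(Check on "kifpjscxfsj": → "ifpjscxfsj" → "pjscxfsjif" ✓)

mpseli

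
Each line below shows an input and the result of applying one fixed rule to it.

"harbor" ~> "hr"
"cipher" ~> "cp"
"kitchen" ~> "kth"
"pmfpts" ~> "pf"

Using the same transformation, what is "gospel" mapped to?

gs

Each output is the input with this applied: keep every other character starting from the first (positions 1st, 3rd, 5th, ...), then delete the last character.
For "gospel" the result is "gs".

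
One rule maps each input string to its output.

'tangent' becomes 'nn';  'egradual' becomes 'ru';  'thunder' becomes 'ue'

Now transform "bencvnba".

nn

The rule is to keep one character in every 3, starting at position 3 (positions 3rd, 6th, 9th, ...).
For "bencvnba" the result is "nn".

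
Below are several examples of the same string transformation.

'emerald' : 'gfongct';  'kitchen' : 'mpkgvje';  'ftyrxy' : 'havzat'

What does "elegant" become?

The transformation: take characters alternately from the front and the back (1st, last, 2nd, 2nd-last, ...), then shift every letter 2 places forward in the alphabet (wrapping around).
On "elegant": the first step gives "etlneag", and the second then gives "gvnpgci".

gvnpgci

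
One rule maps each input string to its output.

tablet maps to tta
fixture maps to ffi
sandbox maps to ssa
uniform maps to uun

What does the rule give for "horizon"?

In each case the input is transformed by: double every character, then keep only the first 3 characters.
On "horizon": the first step gives "hhoorriizzoonn", and the second then gives "hho".

hho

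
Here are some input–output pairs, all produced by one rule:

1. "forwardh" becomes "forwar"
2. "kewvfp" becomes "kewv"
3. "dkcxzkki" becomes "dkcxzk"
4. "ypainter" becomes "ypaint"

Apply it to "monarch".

monar

Looking at the pairs, the operation is to delete the last 2 characters.
Applying that to "monarch" gives "monar".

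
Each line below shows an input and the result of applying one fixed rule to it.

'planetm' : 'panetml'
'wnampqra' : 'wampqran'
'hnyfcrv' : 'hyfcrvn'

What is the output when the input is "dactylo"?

The transformation: move the first character to the end, then swap the first and last characters.
Applying both steps to "dactylo": "actylod", then "dctyloa".

dctyloa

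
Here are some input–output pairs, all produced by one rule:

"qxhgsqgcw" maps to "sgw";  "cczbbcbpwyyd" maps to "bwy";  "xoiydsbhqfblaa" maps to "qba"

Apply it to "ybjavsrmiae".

The transformation: keep every other character starting from the first (positions 1st, 3rd, 5th, ...), then keep only the last 3 characters.
Starting from "ybjavsrmiae": after the first operation, "yjvrie"; after the second, "rie".
(Check on "qxhgsqgcw": → "qhsgw" → "sgw" ✓)

rie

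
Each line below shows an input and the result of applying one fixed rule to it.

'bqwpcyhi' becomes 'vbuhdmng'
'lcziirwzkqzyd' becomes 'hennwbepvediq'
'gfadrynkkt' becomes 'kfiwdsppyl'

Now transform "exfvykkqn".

ckadppvsj

Rule — move the first character to the end, then shift every letter 5 places forward in the alphabet (wrapping around).
For "exfvykkqn", step one produces "xfvykkqne"; step two turns that into "ckadppvsj".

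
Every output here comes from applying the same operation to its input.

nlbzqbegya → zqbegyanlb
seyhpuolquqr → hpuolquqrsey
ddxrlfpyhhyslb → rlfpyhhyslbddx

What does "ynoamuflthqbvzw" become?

Rule — move the first 3 characters to the end (rotate left by 3).
"ynoamuflthqbvzw" → "amuflthqbvzwyno".

amuflthqbvzwyno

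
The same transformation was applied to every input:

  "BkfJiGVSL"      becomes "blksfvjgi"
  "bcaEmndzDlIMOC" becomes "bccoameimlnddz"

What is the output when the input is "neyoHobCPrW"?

nwerypochbo

Rule — take characters alternately from the front and the back (1st, last, 2nd, 2nd-last, ...), then convert every letter to lowercase.
On "neyoHobCPrW" that produces "nwerypochbo".
(Check on "bcaEmndzDlIMOC": → "bCcOaMEImlnDdz" → "bccoameimlnddz" ✓)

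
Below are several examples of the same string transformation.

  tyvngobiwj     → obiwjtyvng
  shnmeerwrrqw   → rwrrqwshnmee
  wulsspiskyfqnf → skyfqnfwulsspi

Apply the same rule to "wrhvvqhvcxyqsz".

vcxyqszwrhvvqh

In each case the input is transformed by: swap the front and back halves of the string.
Doing the same to "wrhvvqhvcxyqsz": "vcxyqszwrhvvqh".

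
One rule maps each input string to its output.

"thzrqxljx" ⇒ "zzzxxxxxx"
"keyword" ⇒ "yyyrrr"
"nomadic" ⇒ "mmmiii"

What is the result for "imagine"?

aaannn

What's happening: keep one character in every 3, starting at position 3 (positions 3rd, 6th, 9th, ...), then repeat every character 3 times.
On "imagine": the first step gives "an", and the second then gives "aaannn".
(Check on "nomadic": → "mi" → "mmmiii" ✓)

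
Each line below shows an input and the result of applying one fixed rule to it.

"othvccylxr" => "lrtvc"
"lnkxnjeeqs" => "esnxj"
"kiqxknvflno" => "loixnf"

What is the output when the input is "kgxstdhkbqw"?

Rule — move the last 3 characters to the front (rotate right by 3), then keep every other character starting from the first (positions 1st, 3rd, 5th, ...).
"kgxstdhkbqw" → "bqwkgxstdhk" → "bwgsdk".

bwgsdk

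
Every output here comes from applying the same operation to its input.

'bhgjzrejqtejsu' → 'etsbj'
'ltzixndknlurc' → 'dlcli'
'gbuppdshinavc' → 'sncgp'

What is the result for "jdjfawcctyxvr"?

Each output is the input with this applied: keep one character in every 3, starting at position 1 (positions 1st, 4th, 7th, ...), then move the last 3 characters to the front (rotate right by 3).
So "jdjfawcctyxvr" becomes "cyrjf".

cyrjf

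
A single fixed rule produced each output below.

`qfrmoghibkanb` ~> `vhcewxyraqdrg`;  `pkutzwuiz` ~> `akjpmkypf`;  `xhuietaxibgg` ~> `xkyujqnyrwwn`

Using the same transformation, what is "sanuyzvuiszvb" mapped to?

qdkoplkyiplri

Looking at the pairs, the operation is to shift every letter 10 places backward in the alphabet (wrapping around), then move the first character to the end.
Working it through for "sanuyzvuiszvb": intermediate "iqdkoplkyiplr", final "qdkoplkyiplri".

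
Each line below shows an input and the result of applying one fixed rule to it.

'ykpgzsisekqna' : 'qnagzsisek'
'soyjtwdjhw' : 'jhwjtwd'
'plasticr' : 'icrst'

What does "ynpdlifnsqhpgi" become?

pgidlifnsqh

What's happening: delete the first 3 characters, then move the last 3 characters to the front (rotate right by 3).
"ynpdlifnsqhpgi" → "dlifnsqhpgi" → "pgidlifnsqh".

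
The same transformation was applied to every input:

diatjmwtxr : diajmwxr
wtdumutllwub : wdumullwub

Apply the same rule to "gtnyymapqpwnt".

gnyymapqpwn

In each case the input is transformed by: remove every "t".
Applying that to "gtnyymapqpwnt" gives "gnyymapqpwn".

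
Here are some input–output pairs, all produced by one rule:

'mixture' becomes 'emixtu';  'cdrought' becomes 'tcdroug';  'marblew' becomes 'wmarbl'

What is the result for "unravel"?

lunrav

Looking at the pairs, the operation is to move the last character to the front, then delete the last character.
For "unravel", step one produces "lunrave"; step two turns that into "lunrav".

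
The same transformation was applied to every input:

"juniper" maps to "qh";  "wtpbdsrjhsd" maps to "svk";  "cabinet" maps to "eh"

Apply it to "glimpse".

What's happening: shift every letter 3 places forward in the alphabet (wrapping around), then keep one character in every 3, starting at position 3 (positions 3rd, 6th, 9th, ...).
Applying both steps to "glimpse": "jolpsvh", then "lv".

lv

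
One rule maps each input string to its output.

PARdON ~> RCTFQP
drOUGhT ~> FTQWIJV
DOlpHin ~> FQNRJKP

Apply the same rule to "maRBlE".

The rule is to shift every letter 2 places forward in the alphabet (wrapping around), then convert every letter to uppercase.
Applying both steps to "maRBlE": "ocTDnG", then "OCTDNG".
(Check on "drOUGhT": → "ftQWIjV" → "FTQWIJV" ✓)

OCTDNG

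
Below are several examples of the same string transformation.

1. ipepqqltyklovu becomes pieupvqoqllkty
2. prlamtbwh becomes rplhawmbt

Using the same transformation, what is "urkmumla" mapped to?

The pattern: move the first character to the end, then take characters alternately from the front and the back (1st, last, 2nd, 2nd-last, ...).
"urkmumla" → "rukamlum".

rukamlum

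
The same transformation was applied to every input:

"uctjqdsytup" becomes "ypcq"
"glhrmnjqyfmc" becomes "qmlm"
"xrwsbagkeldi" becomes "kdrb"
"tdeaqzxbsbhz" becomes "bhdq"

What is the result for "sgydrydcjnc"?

In each case the input is transformed by: keep one character in every 3, starting at position 2 (positions 2nd, 5th, 8th, ...), then move the last 2 characters to the front (rotate right by 2).
Working it through for "sgydrydcjnc": intermediate "grcc", final "ccgr".

ccgr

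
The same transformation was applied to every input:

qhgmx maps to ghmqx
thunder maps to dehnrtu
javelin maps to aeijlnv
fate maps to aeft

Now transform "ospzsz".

Looking at the pairs, the operation is to sort the characters into alphabetical order.
On "ospzsz" that produces "opsszz".

opsszz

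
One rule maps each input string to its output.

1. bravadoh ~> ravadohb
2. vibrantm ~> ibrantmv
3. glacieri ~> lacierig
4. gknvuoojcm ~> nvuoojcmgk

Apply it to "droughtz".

The transformation: move the last 3 characters to the front (rotate right by 3), then swap the front and back halves of the string.
On "droughtz" that produces "roughtzd".
(Check on "glacieri": → "eriglaci" → "lacierig" ✓)

roughtzd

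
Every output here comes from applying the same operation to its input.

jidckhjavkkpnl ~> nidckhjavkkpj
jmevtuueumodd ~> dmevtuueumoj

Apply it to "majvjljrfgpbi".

bajvjljrfgpm

The transformation: delete the last character, then swap the first and last characters.
Working it through for "majvjljrfgpbi": intermediate "majvjljrfgpb", final "bajvjljrfgpm".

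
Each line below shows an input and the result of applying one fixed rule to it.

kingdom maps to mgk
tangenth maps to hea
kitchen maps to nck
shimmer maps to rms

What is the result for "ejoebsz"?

zee

Each output is the input with this applied: reverse the string, then keep one character in every 3, starting at position 1 (positions 1st, 4th, 7th, ...).
"ejoebsz" → "zsbeoje" → "zee".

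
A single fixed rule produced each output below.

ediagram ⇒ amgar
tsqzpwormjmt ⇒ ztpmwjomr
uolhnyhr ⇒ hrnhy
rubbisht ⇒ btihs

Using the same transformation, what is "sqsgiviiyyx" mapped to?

The pattern: delete the first 3 characters, then take characters alternately from the front and the back (1st, last, 2nd, 2nd-last, ...).
Starting from "sqsgiviiyyx": after the first operation, "giviiyyx"; after the second, "gxiyvyii".

gxiyvyii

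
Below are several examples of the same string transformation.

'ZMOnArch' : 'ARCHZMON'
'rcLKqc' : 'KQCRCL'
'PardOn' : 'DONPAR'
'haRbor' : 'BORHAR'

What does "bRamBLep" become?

BLEPBRAM

The pattern: swap the front and back halves of the string, then convert every letter to uppercase.
Applying both steps to "bRamBLep": "BLepbRam", then "BLEPBRAM".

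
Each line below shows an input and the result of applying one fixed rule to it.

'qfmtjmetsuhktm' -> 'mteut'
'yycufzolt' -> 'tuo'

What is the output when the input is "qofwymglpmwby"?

ywgmq

The rule is to swap the first and last characters, then keep one character in every 3, starting at position 1 (positions 1st, 4th, 7th, ...).
Applying both steps to "qofwymglpmwby": "yofwymglpmwbq", then "ywgmq".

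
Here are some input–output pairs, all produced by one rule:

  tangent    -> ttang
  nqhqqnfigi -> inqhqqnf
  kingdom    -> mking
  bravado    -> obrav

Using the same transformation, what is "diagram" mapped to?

Each output is the input with this applied: move the last character to the front, then delete the last 2 characters.
On "diagram": the first step gives "mdiagra", and the second then gives "mdiag".

mdiag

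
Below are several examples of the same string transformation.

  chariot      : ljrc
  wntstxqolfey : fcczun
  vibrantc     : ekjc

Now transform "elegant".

nnjc

Each output is the input with this applied: keep every other character starting from the first (positions 1st, 3rd, 5th, ...), then shift every letter 9 places forward in the alphabet (wrapping around).
"elegant" → "eeat" → "nnjc".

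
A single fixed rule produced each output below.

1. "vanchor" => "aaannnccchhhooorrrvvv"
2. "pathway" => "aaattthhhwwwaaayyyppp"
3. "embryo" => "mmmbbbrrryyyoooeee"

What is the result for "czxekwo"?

What's happening: repeat every character 3 times, then move the first 3 characters to the end (rotate left by 3).
On "czxekwo": the first step gives "ccczzzxxxeeekkkwwwooo", and the second then gives "zzzxxxeeekkkwwwoooccc".

zzzxxxeeekkkwwwoooccc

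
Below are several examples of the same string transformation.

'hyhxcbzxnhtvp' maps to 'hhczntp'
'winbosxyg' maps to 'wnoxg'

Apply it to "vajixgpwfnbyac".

The transformation: keep every other character starting from the first (positions 1st, 3rd, 5th, ...).
Applying that to "vajixgpwfnbyac" gives "vjxpfba".

vjxpfba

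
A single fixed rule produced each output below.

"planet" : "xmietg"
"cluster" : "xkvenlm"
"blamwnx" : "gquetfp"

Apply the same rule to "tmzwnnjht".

ammfspggc

The rule is to move the last 2 characters to the front (rotate right by 2), then shift every letter 7 places backward in the alphabet (wrapping around).
So "tmzwnnjht" becomes "ammfspggc".
(Check on "cluster": → "erclust" → "xkvenlm" ✓)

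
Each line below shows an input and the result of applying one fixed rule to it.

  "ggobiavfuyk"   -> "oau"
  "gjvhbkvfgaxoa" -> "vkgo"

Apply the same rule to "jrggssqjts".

Looking at the pairs, the operation is to keep one character in every 3, starting at position 3 (positions 3rd, 6th, 9th, ...).
"jrggssqjts" → "gst".

gst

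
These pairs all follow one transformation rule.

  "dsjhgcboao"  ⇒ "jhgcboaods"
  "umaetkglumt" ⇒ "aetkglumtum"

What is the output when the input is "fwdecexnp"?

decexnpfw

Looking at the pairs, the operation is to move the first 2 characters to the end (rotate left by 2).
"fwdecexnp" → "decexnpfw".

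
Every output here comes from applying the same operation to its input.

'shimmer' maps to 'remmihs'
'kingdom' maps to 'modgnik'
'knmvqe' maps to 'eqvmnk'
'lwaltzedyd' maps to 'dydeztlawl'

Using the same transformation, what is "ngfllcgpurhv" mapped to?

vhrupgcllfgn

Rule — reverse the string.
On "ngfllcgpurhv" that produces "vhrupgcllfgn".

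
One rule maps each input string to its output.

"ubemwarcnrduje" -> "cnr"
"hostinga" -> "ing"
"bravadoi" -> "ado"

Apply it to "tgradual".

Looking at the pairs, the operation is to swap the front and back halves of the string, then keep only the first 3 characters.
So "tgradual" becomes "dua".

dua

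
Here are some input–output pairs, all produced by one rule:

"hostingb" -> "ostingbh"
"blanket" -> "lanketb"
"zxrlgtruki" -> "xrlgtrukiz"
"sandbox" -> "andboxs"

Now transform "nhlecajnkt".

hlecajnktn

Looking at the pairs, the operation is to move the first character to the end.
Applying that to "nhlecajnkt" gives "hlecajnktn".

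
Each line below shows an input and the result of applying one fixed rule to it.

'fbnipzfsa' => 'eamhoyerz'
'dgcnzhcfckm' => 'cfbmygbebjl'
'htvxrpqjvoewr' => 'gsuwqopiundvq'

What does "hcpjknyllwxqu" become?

gboijmxkkvwpt

In each case the input is transformed by: shift every letter 1 place backward in the alphabet (wrapping around).
So "hcpjknyllwxqu" becomes "gboijmxkkvwpt".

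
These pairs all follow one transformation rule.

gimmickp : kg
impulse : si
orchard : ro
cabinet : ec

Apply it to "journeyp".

yj

What's happening: swap the first and last characters, then keep only the last 2 characters.
On "journeyp": the first step gives "pourneyj", and the second then gives "yj".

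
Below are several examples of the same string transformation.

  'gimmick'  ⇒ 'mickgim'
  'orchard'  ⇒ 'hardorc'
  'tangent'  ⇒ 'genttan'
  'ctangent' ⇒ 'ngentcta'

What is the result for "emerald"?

What's happening: move the first 3 characters to the end (rotate left by 3).
On "emerald" that produces "raldeme".

raldeme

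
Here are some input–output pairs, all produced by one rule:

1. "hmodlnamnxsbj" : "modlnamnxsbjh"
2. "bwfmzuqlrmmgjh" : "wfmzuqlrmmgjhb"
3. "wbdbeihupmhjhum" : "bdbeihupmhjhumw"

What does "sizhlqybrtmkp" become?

izhlqybrtmkps

Each output is the input with this applied: move the first character to the end.
On "sizhlqybrtmkp" that produces "izhlqybrtmkps".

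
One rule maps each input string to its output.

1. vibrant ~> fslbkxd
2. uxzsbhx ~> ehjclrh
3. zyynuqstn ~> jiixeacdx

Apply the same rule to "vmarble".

Each output is the input with this applied: shift every letter 10 places forward in the alphabet (wrapping around).
Doing the same to "vmarble": "fwkblvo".

fwkblvo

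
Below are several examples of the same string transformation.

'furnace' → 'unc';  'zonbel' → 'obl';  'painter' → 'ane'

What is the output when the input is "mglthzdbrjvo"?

The transformation: keep every other character starting from the second (positions 2nd, 4th, 6th, ...).
For "mglthzdbrjvo" the result is "gtzbjo".

gtzbjo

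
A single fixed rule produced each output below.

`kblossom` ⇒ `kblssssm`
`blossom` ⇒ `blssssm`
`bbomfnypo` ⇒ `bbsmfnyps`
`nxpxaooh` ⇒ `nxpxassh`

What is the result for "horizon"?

hsrizsn

Looking at the pairs, the operation is to replace every "o" with "s".
Doing the same to "horizon": "hsrizsn".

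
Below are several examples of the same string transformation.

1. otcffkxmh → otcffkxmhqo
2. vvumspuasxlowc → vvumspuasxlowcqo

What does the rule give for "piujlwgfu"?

piujlwgfuqo

Each output is the input with this applied: append "qo".
So "piujlwgfu" becomes "piujlwgfuqo".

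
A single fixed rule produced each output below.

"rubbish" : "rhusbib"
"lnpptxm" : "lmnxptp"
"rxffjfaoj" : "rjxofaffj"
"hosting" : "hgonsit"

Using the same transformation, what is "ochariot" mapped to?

otcohiar

Looking at the pairs, the operation is to take characters alternately from the front and the back (1st, last, 2nd, 2nd-last, ...).
So "ochariot" becomes "otcohiar".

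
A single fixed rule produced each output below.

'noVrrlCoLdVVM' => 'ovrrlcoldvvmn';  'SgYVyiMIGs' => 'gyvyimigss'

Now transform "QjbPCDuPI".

The transformation: move the first character to the end, then convert every letter to lowercase.
On "QjbPCDuPI": the first step gives "jbPCDuPIQ", and the second then gives "jbpcdupiq".

jbpcdupiq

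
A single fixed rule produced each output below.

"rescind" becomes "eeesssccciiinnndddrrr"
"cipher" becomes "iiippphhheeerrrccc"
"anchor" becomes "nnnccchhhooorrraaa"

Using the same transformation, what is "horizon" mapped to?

ooorrriiizzzooonnnhhh

Looking at the pairs, the operation is to move the first character to the end, then repeat every character 3 times.
For "horizon", step one produces "orizonh"; step two turns that into "ooorrriiizzzooonnnhhh".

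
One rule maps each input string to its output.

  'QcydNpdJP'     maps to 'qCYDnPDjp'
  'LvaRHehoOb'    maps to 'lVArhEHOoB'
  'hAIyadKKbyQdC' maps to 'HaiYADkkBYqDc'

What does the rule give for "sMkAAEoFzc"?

What's happening: flip the case of every letter.
On "sMkAAEoFzc" that produces "SmKaaeOfZC".

SmKaaeOfZC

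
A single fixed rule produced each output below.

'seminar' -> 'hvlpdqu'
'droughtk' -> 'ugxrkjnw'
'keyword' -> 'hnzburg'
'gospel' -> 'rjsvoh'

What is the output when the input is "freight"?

In each case the input is transformed by: swap each adjacent pair of characters (1↔2, 3↔4, ...), then shift every letter 3 places forward in the alphabet (wrapping around).
Doing the same to "freight": "uilhkjw".

uilhkjw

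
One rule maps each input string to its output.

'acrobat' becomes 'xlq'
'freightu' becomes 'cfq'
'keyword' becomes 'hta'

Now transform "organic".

The rule is to keep one character in every 3, starting at position 1 (positions 1st, 4th, 7th, ...), then shift every letter 3 places backward in the alphabet (wrapping around).
On "organic" that produces "lxz".

lxz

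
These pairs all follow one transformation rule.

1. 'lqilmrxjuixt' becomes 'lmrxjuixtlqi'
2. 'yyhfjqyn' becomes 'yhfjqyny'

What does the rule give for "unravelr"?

What's happening: move the last 3 characters to the front (rotate right by 3), then swap the front and back halves of the string.
On "unravelr": the first step gives "elrunrav", and the second then gives "nravelru".
(Check on "lqilmrxjuixt": → "ixtlqilmrxju" → "lmrxjuixtlqi" ✓)

nravelru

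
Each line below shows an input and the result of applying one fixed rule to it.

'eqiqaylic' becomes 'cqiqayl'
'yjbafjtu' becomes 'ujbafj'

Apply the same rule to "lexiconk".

The rule is to swap the first and last characters, then delete the last 2 characters.
Working it through for "lexiconk": intermediate "kexiconl", final "kexico".

kexico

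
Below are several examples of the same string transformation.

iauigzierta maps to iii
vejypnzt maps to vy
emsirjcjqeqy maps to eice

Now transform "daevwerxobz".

dvr

Looking at the pairs, the operation is to move the last 2 characters to the front (rotate right by 2), then keep one character in every 3, starting at position 3 (positions 3rd, 6th, 9th, ...).
On "daevwerxobz": the first step gives "bzdaevwerxo", and the second then gives "dvr".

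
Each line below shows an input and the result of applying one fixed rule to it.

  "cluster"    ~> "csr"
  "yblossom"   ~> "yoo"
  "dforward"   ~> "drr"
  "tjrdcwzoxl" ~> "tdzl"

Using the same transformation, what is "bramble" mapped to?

What's happening: keep one character in every 3, starting at position 1 (positions 1st, 4th, 7th, ...).
For "bramble" the result is "bme".

bme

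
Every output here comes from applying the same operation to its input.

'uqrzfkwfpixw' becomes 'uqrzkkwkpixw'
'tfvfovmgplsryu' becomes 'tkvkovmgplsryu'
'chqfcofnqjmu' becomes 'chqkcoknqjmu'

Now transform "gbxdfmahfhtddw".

Rule — replace every "f" with "k".
"gbxdfmahfhtddw" → "gbxdkmahkhtddw".

gbxdkmahkhtddw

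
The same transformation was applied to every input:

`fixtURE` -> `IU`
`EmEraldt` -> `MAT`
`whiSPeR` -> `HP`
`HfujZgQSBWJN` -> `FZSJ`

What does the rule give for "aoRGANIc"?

OAC

The pattern: keep one character in every 3, starting at position 2 (positions 2nd, 5th, 8th, ...), then convert every letter to uppercase.
"aoRGANIc" → "oAc" → "OAC".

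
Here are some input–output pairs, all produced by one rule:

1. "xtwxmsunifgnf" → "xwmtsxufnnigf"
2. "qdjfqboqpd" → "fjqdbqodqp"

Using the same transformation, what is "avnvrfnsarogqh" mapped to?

vnrvfanhsqagro

The rule is to move the first 3 characters to the end (rotate left by 3), then take characters alternately from the front and the back (1st, last, 2nd, 2nd-last, ...).
For "avnvrfnsarogqh", step one produces "vrfnsarogqhavn"; step two turns that into "vnrvfanhsqagro".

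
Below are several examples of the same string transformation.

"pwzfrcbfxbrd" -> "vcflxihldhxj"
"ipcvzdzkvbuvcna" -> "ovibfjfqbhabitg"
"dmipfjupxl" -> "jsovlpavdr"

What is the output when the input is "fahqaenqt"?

lgnwgktwz

What's happening: shift every letter 6 places forward in the alphabet (wrapping around).
For "fahqaenqt" the result is "lgnwgktwz".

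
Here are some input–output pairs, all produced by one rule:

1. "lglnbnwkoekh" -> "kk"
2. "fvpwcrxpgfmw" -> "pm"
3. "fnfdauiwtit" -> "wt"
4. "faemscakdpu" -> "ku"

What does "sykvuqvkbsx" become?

What's happening: keep one character in every 3, starting at position 2 (positions 2nd, 5th, 8th, ...), then keep only the last 2 characters.
On "sykvuqvkbsx": the first step gives "yukx", and the second then gives "kx".

kx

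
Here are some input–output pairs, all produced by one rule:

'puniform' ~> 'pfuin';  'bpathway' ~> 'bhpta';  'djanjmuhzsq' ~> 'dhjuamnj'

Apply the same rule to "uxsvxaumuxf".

umxusavx

Each output is the input with this applied: delete the last 3 characters, then take characters alternately from the front and the back (1st, last, 2nd, 2nd-last, ...).
"uxsvxaumuxf" → "uxsvxaum" → "umxusavx".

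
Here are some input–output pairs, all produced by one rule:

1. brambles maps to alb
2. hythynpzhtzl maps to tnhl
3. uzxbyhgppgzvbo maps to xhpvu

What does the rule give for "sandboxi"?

nos

What's happening: move the first 2 characters to the end (rotate left by 2), then keep one character in every 3, starting at position 1 (positions 1st, 4th, 7th, ...).
For "sandboxi", step one produces "ndboxisa"; step two turns that into "nos".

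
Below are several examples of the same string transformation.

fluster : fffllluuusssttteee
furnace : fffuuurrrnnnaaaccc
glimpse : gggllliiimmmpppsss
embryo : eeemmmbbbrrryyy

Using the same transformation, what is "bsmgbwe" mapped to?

The pattern: repeat every character 3 times, then delete the last 3 characters.
"bsmgbwe" → "bbbsssmmmgggbbbwww".

bbbsssmmmgggbbbwww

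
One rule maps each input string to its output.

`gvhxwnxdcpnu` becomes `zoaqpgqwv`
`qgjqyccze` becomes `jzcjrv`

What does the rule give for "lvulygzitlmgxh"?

eonerzsbmef

The rule is to delete the last 3 characters, then shift every letter 7 places backward in the alphabet (wrapping around).
Doing the same to "lvulygzitlmgxh": "eonerzsbmef".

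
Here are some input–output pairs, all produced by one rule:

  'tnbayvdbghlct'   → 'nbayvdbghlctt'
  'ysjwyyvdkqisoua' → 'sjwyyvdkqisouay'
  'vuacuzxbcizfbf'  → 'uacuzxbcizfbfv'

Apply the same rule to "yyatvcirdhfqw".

Each output is the input with this applied: move the first character to the end.
For "yyatvcirdhfqw" the result is "yatvcirdhfqwy".

yatvcirdhfqwy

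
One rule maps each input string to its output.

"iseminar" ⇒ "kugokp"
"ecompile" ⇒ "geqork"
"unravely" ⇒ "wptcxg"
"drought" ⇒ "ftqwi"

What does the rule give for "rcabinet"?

The rule is to shift every letter 2 places forward in the alphabet (wrapping around), then delete the last 2 characters.
Applying that to "rcabinet" gives "tecdkp".

tecdkp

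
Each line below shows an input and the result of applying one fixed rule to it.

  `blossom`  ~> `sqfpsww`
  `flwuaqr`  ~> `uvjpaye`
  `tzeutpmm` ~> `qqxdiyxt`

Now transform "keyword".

The transformation: shift every letter 4 places forward in the alphabet (wrapping around), then move the last 2 characters to the front (rotate right by 2).
For "keyword" the result is "vhoicas".

vhoicas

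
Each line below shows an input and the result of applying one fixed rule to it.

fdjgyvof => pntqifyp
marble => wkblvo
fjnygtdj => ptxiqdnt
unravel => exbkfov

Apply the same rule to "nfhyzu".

The transformation: shift every letter 10 places forward in the alphabet (wrapping around).
On "nfhyzu" that produces "xprije".

xprije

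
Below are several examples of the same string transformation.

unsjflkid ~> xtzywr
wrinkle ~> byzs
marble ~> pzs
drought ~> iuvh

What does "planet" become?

In each case the input is transformed by: delete the first 3 characters, then shift every letter 12 places backward in the alphabet (wrapping around).
On "planet": the first step gives "net", and the second then gives "bsh".

bsh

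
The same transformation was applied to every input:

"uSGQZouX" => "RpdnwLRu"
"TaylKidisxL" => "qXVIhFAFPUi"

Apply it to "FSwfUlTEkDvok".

In each case the input is transformed by: shift every letter 3 places backward in the alphabet (wrapping around), then flip the case of every letter.
Applying both steps to "FSwfUlTEkDvok": "CPtcRiQBhAslh", then "cpTCrIqbHaSLH".
(Check on "uSGQZouX": → "rPDNWlrU" → "RpdnwLRu" ✓)

cpTCrIqbHaSLH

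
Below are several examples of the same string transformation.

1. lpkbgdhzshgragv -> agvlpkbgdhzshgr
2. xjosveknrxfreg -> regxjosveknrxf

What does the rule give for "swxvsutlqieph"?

Each output is the input with this applied: move the last 3 characters to the front (rotate right by 3).
For "swxvsutlqieph" the result is "ephswxvsutlqi".

ephswxvsutlqi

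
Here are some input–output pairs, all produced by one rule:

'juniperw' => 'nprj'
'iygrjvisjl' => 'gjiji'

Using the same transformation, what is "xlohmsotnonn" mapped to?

omonnx

The transformation: keep every other character starting from the first (positions 1st, 3rd, 5th, ...), then move the first character to the end.
Starting from "xlohmsotnonn": after the first operation, "xomonn"; after the second, "omonnx".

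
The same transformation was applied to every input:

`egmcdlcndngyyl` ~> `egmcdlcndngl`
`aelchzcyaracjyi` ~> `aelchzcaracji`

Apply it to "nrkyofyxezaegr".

In each case the input is transformed by: remove every "y".
Applying that to "nrkyofyxezaegr" gives "nrkofxezaegr".

nrkofxezaegr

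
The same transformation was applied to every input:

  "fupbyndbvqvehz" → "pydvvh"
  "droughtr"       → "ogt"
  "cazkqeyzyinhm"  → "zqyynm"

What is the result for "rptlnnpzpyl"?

tnppl

Rule — delete the first character, then keep every other character starting from the second (positions 2nd, 4th, 6th, ...).
For "rptlnnpzpyl", step one produces "ptlnnpzpyl"; step two turns that into "tnppl".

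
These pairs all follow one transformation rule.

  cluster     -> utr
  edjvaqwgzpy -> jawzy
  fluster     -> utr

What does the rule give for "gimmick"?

In each case the input is transformed by: delete the first character, then keep every other character starting from the second (positions 2nd, 4th, 6th, ...).
Applying both steps to "gimmick": "immick", then "mik".

mik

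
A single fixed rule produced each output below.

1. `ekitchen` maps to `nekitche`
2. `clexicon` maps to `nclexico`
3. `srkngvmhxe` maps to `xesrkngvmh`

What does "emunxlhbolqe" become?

lqeemunxlhbo

In each case the input is transformed by: move the first 3 characters to the end (rotate left by 3), then swap the front and back halves of the string.
Working it through for "emunxlhbolqe": intermediate "nxlhbolqeemu", final "lqeemunxlhbo".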